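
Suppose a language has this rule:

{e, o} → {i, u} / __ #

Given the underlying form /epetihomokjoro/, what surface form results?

epetihomokjoru

/o/ is a mid vowel in word-final position, so it raises to [u].
Surface form: [epetihomokjoru].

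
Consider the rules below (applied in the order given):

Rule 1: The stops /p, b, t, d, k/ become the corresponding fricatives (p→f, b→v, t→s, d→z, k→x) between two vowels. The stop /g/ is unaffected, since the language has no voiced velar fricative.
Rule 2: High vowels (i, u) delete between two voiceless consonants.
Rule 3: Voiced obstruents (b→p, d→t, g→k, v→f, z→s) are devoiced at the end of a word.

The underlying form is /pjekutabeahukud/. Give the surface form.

Rule 1 (intervocalic spirantization): /k/ is a stop between vowels /e/ and /u/, so it spirantizes to the fricative [x]. /t/ is a stop between vowels /u/ and /a/, so it spirantizes to the fricative [s]. /b/ is a stop between vowels /a/ and /e/, so it spirantizes to the fricative [v]. /k/ is a stop between vowels /u/ and /u/, so it spirantizes to the fricative [x]. /pjekutabeahukud/ → pjexusaveahuxud.
Rule 2 (high vowel syncope): /u/ is a high vowel flanked by voiceless consonants /x/ and /s/, so it deletes. /u/ is a high vowel flanked by voiceless consonants /h/ and /x/, so it deletes. /pjexusaveahuxud/ → pjexsaveahxud.
Rule 3 (final devoicing): /d/ is a voiced obstruent in word-final position, so it devoices to [t]. /pjexsaveahxud/ → pjexsaveahxut.

pjexsaveahxut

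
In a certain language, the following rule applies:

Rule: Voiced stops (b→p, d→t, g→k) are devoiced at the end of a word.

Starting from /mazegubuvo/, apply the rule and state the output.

No segment of /mazegubuvo/ meets the structural description of the rule, so the form surfaces unchanged.

mazegubuvo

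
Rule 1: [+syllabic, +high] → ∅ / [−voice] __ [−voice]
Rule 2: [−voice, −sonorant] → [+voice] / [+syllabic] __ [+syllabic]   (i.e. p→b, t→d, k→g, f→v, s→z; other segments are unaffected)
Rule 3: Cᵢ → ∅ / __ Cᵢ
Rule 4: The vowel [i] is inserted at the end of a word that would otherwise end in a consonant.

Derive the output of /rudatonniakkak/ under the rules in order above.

Rule 1 (high vowel syncope): no segment meets the environment; /rudatonniakkak/ is unchanged.
Rule 2 (intervocalic voicing): /t/ is a voiceless obstruent between vowels /a/ and /o/, so it voices to [d]. /rudatonniakkak/ → rudadonniakkak.
Rule 3 (degemination): /nn/ is a geminate; the first /n/ deletes. /kk/ is a geminate; the first /k/ deletes. /rudadonniakkak/ → rudadoniakak.
Rule 4 (final i-epenthesis): the form ends in the consonant /k/, so [i] is inserted word-finally. /rudadoniakak/ → rudadoniakaki.

rudadoniakaki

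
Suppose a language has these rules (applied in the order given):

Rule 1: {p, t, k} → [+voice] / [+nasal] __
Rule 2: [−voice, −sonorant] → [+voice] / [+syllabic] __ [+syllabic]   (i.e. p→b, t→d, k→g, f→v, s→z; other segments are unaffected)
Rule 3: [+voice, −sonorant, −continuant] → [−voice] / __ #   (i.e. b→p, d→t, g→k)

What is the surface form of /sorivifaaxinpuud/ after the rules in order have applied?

Rule 1 (post-nasal voicing): /p/ is a voiceless stop immediately after the nasal /n/, so it voices to [b]. /sorivifaaxinpuud/ → sorivifaaxinbuud.
Rule 2 (intervocalic voicing): /f/ is a voiceless obstruent between vowels /i/ and /a/, so it voices to [v]. /sorivifaaxinbuud/ → sorivivaaxinbuud.
Rule 3 (final devoicing): /d/ is a voiced stop in word-final position, so it devoices to [t]. /sorivivaaxinbuud/ → sorivivaaxinbuut.

sorivivaaxinbuut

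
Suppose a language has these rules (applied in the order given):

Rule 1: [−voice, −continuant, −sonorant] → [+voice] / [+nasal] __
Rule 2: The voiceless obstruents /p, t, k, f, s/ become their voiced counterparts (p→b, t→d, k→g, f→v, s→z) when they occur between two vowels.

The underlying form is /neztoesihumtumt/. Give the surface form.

neztoezihumdumd

Rule 1 (post-nasal voicing): /t/ is a voiceless stop immediately after the nasal /m/, so it voices to [d]. /t/ is a voiceless stop immediately after the nasal /m/, so it voices to [d]. /neztoesihumtumt/ → neztoesihumdumd.
Rule 2 (intervocalic voicing): /s/ is a voiceless obstruent between vowels /e/ and /i/, so it voices to [z]. /neztoesihumdumd/ → neztoezihumdumd.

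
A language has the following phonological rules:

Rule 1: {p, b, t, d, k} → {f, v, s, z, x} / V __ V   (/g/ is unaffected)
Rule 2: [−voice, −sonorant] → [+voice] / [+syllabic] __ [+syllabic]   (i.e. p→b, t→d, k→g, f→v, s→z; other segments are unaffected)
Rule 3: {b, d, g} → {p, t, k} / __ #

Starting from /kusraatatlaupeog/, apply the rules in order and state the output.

Rule 1 (intervocalic spirantization): /t/ is a stop between vowels /a/ and /a/, so it spirantizes to the fricative [s]. /p/ is a stop between vowels /u/ and /e/, so it spirantizes to the fricative [f]. /kusraatatlaupeog/ → kusraasatlaufeog.
Rule 2 (intervocalic voicing): /s/ is a voiceless obstruent between vowels /a/ and /a/, so it voices to [z]. /f/ is a voiceless obstruent between vowels /u/ and /e/, so it voices to [v]. /kusraasatlaufeog/ → kusraazatlauveog.
Rule 3 (final devoicing): /g/ is a voiced stop in word-final position, so it devoices to [k]. /kusraazatlauveog/ → kusraazatlauveok.

kusraazatlauveok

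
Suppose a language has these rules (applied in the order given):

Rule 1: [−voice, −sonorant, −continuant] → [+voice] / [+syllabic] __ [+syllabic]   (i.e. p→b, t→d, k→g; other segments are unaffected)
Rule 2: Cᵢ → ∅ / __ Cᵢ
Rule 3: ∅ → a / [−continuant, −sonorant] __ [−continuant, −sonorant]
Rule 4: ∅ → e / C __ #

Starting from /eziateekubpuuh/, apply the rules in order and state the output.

Rule 1 (intervocalic voicing): /t/ is a voiceless stop between vowels /a/ and /e/, so it voices to [d]. /k/ is a voiceless stop between vowels /e/ and /u/, so it voices to [g]. /eziateekubpuuh/ → eziadeegubpuuh.
Rule 2 (degemination): no segment meets the environment; /eziadeegubpuuh/ is unchanged.
Rule 3 (stop-cluster a-epenthesis): /b/ and /p/ form a stop–stop cluster, so [a] is inserted between them. /eziadeegubpuuh/ → eziadeegubapuuh.
Rule 4 (final e-epenthesis): the form ends in the consonant /h/, so [e] is inserted word-finally. /eziadeegubapuuh/ → eziadeegubapuuhe.

eziadeegubapuuhe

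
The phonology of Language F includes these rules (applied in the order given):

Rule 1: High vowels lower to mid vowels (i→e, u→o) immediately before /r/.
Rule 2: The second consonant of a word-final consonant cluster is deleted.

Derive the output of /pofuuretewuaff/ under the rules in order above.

pofuoretewuaf

Rule 1 (pre-rhotic lowering): /u/ is a high vowel immediately before /r/, so it lowers to [o]. /pofuuretewuaff/ → pofuoretewuaff.
Rule 2 (final cluster simplification): /f/ is the second consonant of a word-final cluster /ff/, so it deletes. /pofuoretewuaff/ → pofuoretewuaf.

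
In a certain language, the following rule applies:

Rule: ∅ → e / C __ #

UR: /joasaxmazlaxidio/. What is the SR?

No segment of /joasaxmazlaxidio/ meets the structural description of the rule, so the form surfaces unchanged.

joasaxmazlaxidio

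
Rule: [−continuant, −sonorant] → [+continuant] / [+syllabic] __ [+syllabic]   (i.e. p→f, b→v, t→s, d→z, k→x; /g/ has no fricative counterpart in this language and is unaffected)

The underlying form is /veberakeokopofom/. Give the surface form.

/b/ is a stop between vowels /e/ and /e/, so it spirantizes to the fricative [v].
/k/ is a stop between vowels /a/ and /e/, so it spirantizes to the fricative [x].
/k/ is a stop between vowels /o/ and /o/, so it spirantizes to the fricative [x].
/p/ is a stop between vowels /o/ and /o/, so it spirantizes to the fricative [f].
Surface form: [veveraxeoxofofom].

veveraxeoxofofom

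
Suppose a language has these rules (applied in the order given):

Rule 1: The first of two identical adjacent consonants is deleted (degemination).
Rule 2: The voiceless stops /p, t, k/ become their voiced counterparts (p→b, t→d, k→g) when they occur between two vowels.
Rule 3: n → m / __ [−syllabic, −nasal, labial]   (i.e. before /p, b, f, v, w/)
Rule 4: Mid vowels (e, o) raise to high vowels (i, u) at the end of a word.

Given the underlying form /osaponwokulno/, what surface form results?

osabomwogulnu

Rule 1 (degemination): no segment meets the environment; /osaponwokulno/ is unchanged.
Rule 2 (intervocalic voicing): /p/ is a voiceless stop between vowels /a/ and /o/, so it voices to [b]. /k/ is a voiceless stop between vowels /o/ and /u/, so it voices to [g]. /osaponwokulno/ → osabonwogulno.
Rule 3 (nasal place assimilation): /n/ precedes the labial consonant /w/, so it assimilates in place to [m]. /osabonwogulno/ → osabomwogulno.
Rule 4 (final vowel raising): /o/ is a mid vowel in word-final position, so it raises to [u]. /osabomwogulno/ → osabomwogulnu.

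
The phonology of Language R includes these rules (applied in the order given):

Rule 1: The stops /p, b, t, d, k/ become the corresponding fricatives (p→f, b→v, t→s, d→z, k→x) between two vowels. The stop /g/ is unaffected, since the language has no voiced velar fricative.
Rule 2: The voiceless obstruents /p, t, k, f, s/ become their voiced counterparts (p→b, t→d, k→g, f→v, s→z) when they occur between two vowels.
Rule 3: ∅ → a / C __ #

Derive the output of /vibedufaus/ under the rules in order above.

Rule 1 (intervocalic spirantization): /b/ is a stop between vowels /i/ and /e/, so it spirantizes to the fricative [v]. /d/ is a stop between vowels /e/ and /u/, so it spirantizes to the fricative [z]. /vibedufaus/ → vivezufaus.
Rule 2 (intervocalic voicing): /f/ is a voiceless obstruent between vowels /u/ and /a/, so it voices to [v]. /vivezufaus/ → vivezuvaus.
Rule 3 (final a-epenthesis): the form ends in the consonant /s/, so [a] is inserted word-finally. /vivezuvaus/ → vivezuvausa.

vivezuvausa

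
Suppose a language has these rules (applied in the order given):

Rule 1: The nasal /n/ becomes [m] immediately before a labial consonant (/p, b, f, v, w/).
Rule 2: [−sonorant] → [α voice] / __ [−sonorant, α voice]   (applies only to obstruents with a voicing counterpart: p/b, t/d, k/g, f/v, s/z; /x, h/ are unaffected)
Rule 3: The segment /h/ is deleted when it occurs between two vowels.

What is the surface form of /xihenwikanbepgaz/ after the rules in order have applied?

Rule 1 (nasal place assimilation): /n/ precedes the labial consonant /w/, so it assimilates in place to [m]. /n/ precedes the labial consonant /b/, so it assimilates in place to [m]. /xihenwikanbepgaz/ → xihemwikambepgaz.
Rule 2 (regressive voicing assimilation): /p/ precedes the voiced obstruent /g/, so it voices to [b] by assimilation. /xihemwikambepgaz/ → xihemwikambebgaz.
Rule 3 (intervocalic h-deletion): /h/ occurs between vowels /i/ and /e/, so it deletes. /xihemwikambebgaz/ → xiemwikambebgaz.

xiemwikambebgaz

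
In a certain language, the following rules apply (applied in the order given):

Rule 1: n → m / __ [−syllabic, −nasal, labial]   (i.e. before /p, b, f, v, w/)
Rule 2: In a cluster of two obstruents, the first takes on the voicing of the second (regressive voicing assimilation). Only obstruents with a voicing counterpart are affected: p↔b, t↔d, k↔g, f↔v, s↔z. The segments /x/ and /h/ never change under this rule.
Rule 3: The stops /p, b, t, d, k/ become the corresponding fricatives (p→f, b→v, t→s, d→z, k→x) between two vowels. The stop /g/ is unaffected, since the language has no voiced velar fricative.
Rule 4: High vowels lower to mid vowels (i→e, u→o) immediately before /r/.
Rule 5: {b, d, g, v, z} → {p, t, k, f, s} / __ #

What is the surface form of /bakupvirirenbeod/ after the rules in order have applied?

baxubvererembeot

Rule 1 (nasal place assimilation): /n/ precedes the labial consonant /b/, so it assimilates in place to [m]. /bakupvirirenbeod/ → bakupvirirembeod.
Rule 2 (regressive voicing assimilation): /p/ precedes the voiced obstruent /v/, so it voices to [b] by assimilation. /bakupvirirembeod/ → bakubvirirembeod.
Rule 3 (intervocalic spirantization): /k/ is a stop between vowels /a/ and /u/, so it spirantizes to the fricative [x]. /bakubvirirembeod/ → baxubvirirembeod.
Rule 4 (pre-rhotic lowering): /i/ is a high vowel immediately before /r/, so it lowers to [e]. /i/ is a high vowel immediately before /r/, so it lowers to [e]. /baxubvirirembeod/ → baxubvererembeod.
Rule 5 (final devoicing): /d/ is a voiced obstruent in word-final position, so it devoices to [t]. /baxubvererembeod/ → baxubvererembeot.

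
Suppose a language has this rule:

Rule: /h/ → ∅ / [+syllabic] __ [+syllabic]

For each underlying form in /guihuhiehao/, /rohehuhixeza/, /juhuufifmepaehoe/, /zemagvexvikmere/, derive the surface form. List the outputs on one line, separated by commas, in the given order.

guiuieao, roeuixeza, juuufifmepaeoe, zemagvexvikmere

/guihuhiehao/: /h/ occurs between vowels /i/ and /u/, so it deletes. /h/ occurs between vowels /u/ and /i/, so it deletes. /h/ occurs between vowels /e/ and /a/, so it deletes. → [guiuieao].
/rohehuhixeza/: /h/ occurs between vowels /o/ and /e/, so it deletes. /h/ occurs between vowels /e/ and /u/, so it deletes. /h/ occurs between vowels /u/ and /i/, so it deletes. → [roeuixeza].
/juhuufifmepaehoe/: /h/ occurs between vowels /u/ and /u/, so it deletes. /h/ occurs between vowels /e/ and /o/, so it deletes. → [juuufifmepaeoe].
/zemagvexvikmere/: the rule's environment is not met; surfaces unchanged as [zemagvexvikmere].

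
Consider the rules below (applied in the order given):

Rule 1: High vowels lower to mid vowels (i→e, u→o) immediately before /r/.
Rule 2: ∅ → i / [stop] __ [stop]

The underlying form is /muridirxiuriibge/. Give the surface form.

Rule 1 (pre-rhotic lowering): /u/ is a high vowel immediately before /r/, so it lowers to [o]. /i/ is a high vowel immediately before /r/, so it lowers to [e]. /u/ is a high vowel immediately before /r/, so it lowers to [o]. /muridirxiuriibge/ → moriderxioriibge.
Rule 2 (stop-cluster i-epenthesis): /b/ and /g/ form a stop–stop cluster, so [i] is inserted between them. /moriderxioriibge/ → moriderxioriibige.

moriderxioriibige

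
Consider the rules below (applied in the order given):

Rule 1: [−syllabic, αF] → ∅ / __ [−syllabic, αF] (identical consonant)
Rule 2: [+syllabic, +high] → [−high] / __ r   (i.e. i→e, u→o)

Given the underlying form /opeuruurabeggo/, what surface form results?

Rule 1 (degemination): /gg/ is a geminate; the first /g/ deletes. /opeuruurabeggo/ → opeuruurabego.
Rule 2 (pre-rhotic lowering): /u/ is a high vowel immediately before /r/, so it lowers to [o]. /u/ is a high vowel immediately before /r/, so it lowers to [o]. /opeuruurabego/ → opeoruorabego.

opeoruorabego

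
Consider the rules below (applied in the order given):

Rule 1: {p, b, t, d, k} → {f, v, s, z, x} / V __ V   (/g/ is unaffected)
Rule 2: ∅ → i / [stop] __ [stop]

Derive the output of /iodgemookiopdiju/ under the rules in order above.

iodigemooxiopidiju

Rule 1 (intervocalic spirantization): /k/ is a stop between vowels /o/ and /i/, so it spirantizes to the fricative [x]. /iodgemookiopdiju/ → iodgemooxiopdiju.
Rule 2 (stop-cluster i-epenthesis): /d/ and /g/ form a stop–stop cluster, so [i] is inserted between them. /p/ and /d/ form a stop–stop cluster, so [i] is inserted between them. /iodgemooxiopdiju/ → iodigemooxiopidiju.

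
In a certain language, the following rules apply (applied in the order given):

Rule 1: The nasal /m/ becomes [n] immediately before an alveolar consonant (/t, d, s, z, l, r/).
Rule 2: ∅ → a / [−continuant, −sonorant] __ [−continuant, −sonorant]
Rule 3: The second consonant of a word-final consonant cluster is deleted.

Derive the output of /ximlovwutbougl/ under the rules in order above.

xinlovwutaboug

Rule 1 (nasal place assimilation): /m/ precedes the alveolar consonant /l/, so it assimilates in place to [n]. /ximlovwutbougl/ → xinlovwutbougl.
Rule 2 (stop-cluster a-epenthesis): /t/ and /b/ form a stop–stop cluster, so [a] is inserted between them. /xinlovwutbougl/ → xinlovwutabougl.
Rule 3 (final cluster simplification): /l/ is the second consonant of a word-final cluster /gl/, so it deletes. /xinlovwutabougl/ → xinlovwutaboug.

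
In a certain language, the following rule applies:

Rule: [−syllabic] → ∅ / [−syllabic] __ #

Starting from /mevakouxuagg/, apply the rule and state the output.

/g/ is the second consonant of a word-final cluster /gg/, so it deletes.
The other instances of /m/, /v/, /k/, /x/, /g/ do not occur in the required environment and remain unchanged.
Surface form: [mevakouxuag].

mevakouxuag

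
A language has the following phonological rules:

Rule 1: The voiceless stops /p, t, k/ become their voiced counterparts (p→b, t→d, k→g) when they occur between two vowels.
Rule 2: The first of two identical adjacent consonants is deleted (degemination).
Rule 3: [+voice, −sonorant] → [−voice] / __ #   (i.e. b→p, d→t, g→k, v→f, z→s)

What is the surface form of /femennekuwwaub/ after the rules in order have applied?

femeneguwaup

Rule 1 (intervocalic voicing): /k/ is a voiceless stop between vowels /e/ and /u/, so it voices to [g]. /femennekuwwaub/ → femenneguwwaub.
Rule 2 (degemination): /nn/ is a geminate; the first /n/ deletes. /ww/ is a geminate; the first /w/ deletes. /femenneguwwaub/ → femeneguwaub.
Rule 3 (final devoicing): /b/ is a voiced obstruent in word-final position, so it devoices to [p]. /femeneguwaub/ → femeneguwaup.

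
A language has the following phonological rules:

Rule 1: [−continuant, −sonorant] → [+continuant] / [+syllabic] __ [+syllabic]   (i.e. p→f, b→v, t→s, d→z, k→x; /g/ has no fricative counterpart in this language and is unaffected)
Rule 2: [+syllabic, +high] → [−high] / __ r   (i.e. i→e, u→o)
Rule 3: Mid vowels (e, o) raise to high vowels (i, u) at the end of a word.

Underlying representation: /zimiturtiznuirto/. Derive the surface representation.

zimisortiznuertu

Rule 1 (intervocalic spirantization): /t/ is a stop between vowels /i/ and /u/, so it spirantizes to the fricative [s]. /zimiturtiznuirto/ → zimisurtiznuirto.
Rule 2 (pre-rhotic lowering): /u/ is a high vowel immediately before /r/, so it lowers to [o]. /i/ is a high vowel immediately before /r/, so it lowers to [e]. /zimisurtiznuirto/ → zimisortiznuerto.
Rule 3 (final vowel raising): /o/ is a mid vowel in word-final position, so it raises to [u]. /zimisortiznuerto/ → zimisortiznuertu.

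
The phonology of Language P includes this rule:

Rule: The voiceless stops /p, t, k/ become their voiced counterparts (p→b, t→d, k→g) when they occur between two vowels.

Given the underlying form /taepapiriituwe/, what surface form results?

/p/ is a voiceless stop between vowels /e/ and /a/, so it voices to [b].
/p/ is a voiceless stop between vowels /a/ and /i/, so it voices to [b].
/t/ is a voiceless stop between vowels /i/ and /u/, so it voices to [d].
The other instance of /t/ does not occur in the required environment and remains unchanged.
Surface form: [taebabiriiduwe].

taebabiriiduwe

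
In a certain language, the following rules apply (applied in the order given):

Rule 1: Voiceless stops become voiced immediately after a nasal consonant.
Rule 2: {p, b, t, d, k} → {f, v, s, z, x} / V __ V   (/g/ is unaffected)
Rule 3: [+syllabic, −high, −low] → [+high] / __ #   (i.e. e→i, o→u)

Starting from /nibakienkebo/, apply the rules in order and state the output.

Rule 1 (post-nasal voicing): /k/ is a voiceless stop immediately after the nasal /n/, so it voices to [g]. /nibakienkebo/ → nibakiengebo.
Rule 2 (intervocalic spirantization): /b/ is a stop between vowels /i/ and /a/, so it spirantizes to the fricative [v]. /k/ is a stop between vowels /a/ and /i/, so it spirantizes to the fricative [x]. /b/ is a stop between vowels /e/ and /o/, so it spirantizes to the fricative [v]. /nibakiengebo/ → nivaxiengevo.
Rule 3 (final vowel raising): /o/ is a mid vowel in word-final position, so it raises to [u]. /nivaxiengevo/ → nivaxiengevu.

nivaxiengevu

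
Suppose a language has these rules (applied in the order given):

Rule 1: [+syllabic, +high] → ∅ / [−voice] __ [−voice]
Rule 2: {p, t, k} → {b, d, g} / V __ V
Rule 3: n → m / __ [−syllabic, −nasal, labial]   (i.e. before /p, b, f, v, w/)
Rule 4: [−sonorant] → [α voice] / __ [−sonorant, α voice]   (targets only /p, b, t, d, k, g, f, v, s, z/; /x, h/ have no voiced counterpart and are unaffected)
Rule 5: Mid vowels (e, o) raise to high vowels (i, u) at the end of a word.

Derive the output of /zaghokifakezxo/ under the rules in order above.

Rule 1 (high vowel syncope): /i/ is a high vowel flanked by voiceless consonants /k/ and /f/, so it deletes. /zaghokifakezxo/ → zaghokfakezxo.
Rule 2 (intervocalic voicing): /k/ is a voiceless stop between vowels /a/ and /e/, so it voices to [g]. /zaghokfakezxo/ → zaghokfagezxo.
Rule 3 (nasal place assimilation): no segment meets the environment; /zaghokfagezxo/ is unchanged.
Rule 4 (regressive voicing assimilation): /g/ precedes the voiceless obstruent /h/, so it devoices to [k] by assimilation. /z/ precedes the voiceless obstruent /x/, so it devoices to [s] by assimilation. /zaghokfagezxo/ → zakhokfagesxo.
Rule 5 (final vowel raising): /o/ is a mid vowel in word-final position, so it raises to [u]. /zakhokfagesxo/ → zakhokfagesxu.

zakhokfagesxu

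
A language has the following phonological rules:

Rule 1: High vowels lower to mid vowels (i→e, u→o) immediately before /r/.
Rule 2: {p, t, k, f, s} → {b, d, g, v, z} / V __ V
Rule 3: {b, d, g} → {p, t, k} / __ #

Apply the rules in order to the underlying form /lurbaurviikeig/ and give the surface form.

Rule 1 (pre-rhotic lowering): /u/ is a high vowel immediately before /r/, so it lowers to [o]. /u/ is a high vowel immediately before /r/, so it lowers to [o]. /lurbaurviikeig/ → lorbaorviikeig.
Rule 2 (intervocalic voicing): /k/ is a voiceless obstruent between vowels /i/ and /e/, so it voices to [g]. /lorbaorviikeig/ → lorbaorviigeig.
Rule 3 (final devoicing): /g/ is a voiced stop in word-final position, so it devoices to [k]. /lorbaorviigeig/ → lorbaorviigeik.

lorbaorviigeik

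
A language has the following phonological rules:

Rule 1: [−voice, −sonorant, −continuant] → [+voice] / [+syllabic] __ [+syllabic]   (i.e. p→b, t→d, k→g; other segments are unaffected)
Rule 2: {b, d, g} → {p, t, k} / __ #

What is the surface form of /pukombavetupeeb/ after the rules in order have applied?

Rule 1 (intervocalic voicing): /k/ is a voiceless stop between vowels /u/ and /o/, so it voices to [g]. /t/ is a voiceless stop between vowels /e/ and /u/, so it voices to [d]. /p/ is a voiceless stop between vowels /u/ and /e/, so it voices to [b]. /pukombavetupeeb/ → pugombavedubeeb.
Rule 2 (final devoicing): /b/ is a voiced stop in word-final position, so it devoices to [p]. /pugombavedubeeb/ → pugombavedubeep.

pugombavedubeep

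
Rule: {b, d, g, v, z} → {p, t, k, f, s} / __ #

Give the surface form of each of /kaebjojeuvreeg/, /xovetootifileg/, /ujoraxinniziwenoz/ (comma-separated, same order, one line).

/kaebjojeuvreeg/: /g/ is a voiced obstruent in word-final position, so it devoices to [k]. → [kaebjojeuvreek].
/xovetootifileg/: /g/ is a voiced obstruent in word-final position, so it devoices to [k]. → [xovetootifilek].
/ujoraxinniziwenoz/: /z/ is a voiced obstruent in word-final position, so it devoices to [s]. → [ujoraxinniziwenos].

kaebjojeuvreek, xovetootifilek, ujoraxinniziwenos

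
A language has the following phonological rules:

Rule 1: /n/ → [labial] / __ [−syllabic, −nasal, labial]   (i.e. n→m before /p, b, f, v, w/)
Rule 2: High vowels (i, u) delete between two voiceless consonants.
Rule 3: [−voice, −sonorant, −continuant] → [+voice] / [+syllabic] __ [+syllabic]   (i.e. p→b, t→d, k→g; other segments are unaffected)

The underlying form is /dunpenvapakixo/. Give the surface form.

dumpemvabakxo

Rule 1 (nasal place assimilation): /n/ precedes the labial consonant /p/, so it assimilates in place to [m]. /n/ precedes the labial consonant /v/, so it assimilates in place to [m]. /dunpenvapakixo/ → dumpemvapakixo.
Rule 2 (high vowel syncope): /i/ is a high vowel flanked by voiceless consonants /k/ and /x/, so it deletes. /dumpemvapakixo/ → dumpemvapakxo.
Rule 3 (intervocalic voicing): /p/ is a voiceless stop between vowels /a/ and /a/, so it voices to [b]. /dumpemvapakxo/ → dumpemvabakxo.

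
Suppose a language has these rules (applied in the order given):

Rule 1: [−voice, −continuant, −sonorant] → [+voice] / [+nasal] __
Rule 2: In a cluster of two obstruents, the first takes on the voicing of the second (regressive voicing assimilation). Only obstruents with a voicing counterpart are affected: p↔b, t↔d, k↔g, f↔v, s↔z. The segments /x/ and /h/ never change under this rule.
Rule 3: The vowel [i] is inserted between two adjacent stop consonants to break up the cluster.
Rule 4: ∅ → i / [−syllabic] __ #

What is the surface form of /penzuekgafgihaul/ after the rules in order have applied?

Rule 1 (post-nasal voicing): no segment meets the environment; /penzuekgafgihaul/ is unchanged.
Rule 2 (regressive voicing assimilation): /k/ precedes the voiced obstruent /g/, so it voices to [g] by assimilation. /f/ precedes the voiced obstruent /g/, so it voices to [v] by assimilation. /penzuekgafgihaul/ → penzueggavgihaul.
Rule 3 (stop-cluster i-epenthesis): /g/ and /g/ form a stop–stop cluster, so [i] is inserted between them. /penzueggavgihaul/ → penzuegigavgihaul.
Rule 4 (final i-epenthesis): the form ends in the consonant /l/, so [i] is inserted word-finally. /penzuegigavgihaul/ → penzuegigavgihauli.

penzuegigavgihauli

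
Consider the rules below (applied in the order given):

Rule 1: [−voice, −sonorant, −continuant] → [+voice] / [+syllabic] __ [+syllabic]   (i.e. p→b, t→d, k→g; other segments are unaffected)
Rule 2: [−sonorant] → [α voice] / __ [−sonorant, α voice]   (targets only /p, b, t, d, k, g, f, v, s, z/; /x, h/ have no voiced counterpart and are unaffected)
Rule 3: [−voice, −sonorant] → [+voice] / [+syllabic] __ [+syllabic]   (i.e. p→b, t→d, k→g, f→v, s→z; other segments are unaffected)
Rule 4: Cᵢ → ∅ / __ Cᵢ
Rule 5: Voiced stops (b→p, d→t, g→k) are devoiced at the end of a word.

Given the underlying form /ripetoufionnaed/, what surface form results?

Rule 1 (intervocalic voicing): /p/ is a voiceless stop between vowels /i/ and /e/, so it voices to [b]. /t/ is a voiceless stop between vowels /e/ and /o/, so it voices to [d]. /ripetoufionnaed/ → ribedoufionnaed.
Rule 2 (regressive voicing assimilation): no segment meets the environment; /ribedoufionnaed/ is unchanged.
Rule 3 (intervocalic voicing): /f/ is a voiceless obstruent between vowels /u/ and /i/, so it voices to [v]. /ribedoufionnaed/ → ribedouvionnaed.
Rule 4 (degemination): /nn/ is a geminate; the first /n/ deletes. /ribedouvionnaed/ → ribedouvionaed.
Rule 5 (final devoicing): /d/ is a voiced stop in word-final position, so it devoices to [t]. /ribedouvionaed/ → ribedouvionaet.

ribedouvionaet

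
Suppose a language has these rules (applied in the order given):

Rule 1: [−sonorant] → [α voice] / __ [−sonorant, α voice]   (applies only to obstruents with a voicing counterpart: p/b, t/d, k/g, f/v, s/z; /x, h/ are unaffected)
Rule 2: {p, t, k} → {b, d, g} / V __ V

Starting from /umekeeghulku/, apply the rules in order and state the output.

umegeekhulku

Rule 1 (regressive voicing assimilation): /g/ precedes the voiceless obstruent /h/, so it devoices to [k] by assimilation. /umekeeghulku/ → umekeekhulku.
Rule 2 (intervocalic voicing): /k/ is a voiceless stop between vowels /e/ and /e/, so it voices to [g]. /umekeekhulku/ → umegeekhulku.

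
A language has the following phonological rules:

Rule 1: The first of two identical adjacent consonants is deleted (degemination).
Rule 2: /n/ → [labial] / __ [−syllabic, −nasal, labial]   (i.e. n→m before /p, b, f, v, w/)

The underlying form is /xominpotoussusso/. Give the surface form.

xomimpotoususo

Rule 1 (degemination): /ss/ is a geminate; the first /s/ deletes. /ss/ is a geminate; the first /s/ deletes. /xominpotoussusso/ → xominpotoususo.
Rule 2 (nasal place assimilation): /n/ precedes the labial consonant /p/, so it assimilates in place to [m]. /xominpotoususo/ → xomimpotoususo.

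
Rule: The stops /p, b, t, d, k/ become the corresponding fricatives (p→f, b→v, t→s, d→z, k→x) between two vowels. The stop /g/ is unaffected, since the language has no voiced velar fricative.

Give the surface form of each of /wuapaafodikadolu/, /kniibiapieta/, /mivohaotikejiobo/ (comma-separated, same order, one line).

wuafaafozixazolu, kniiviafiesa, mivohaosixejiovo

/wuapaafodikadolu/: /p/ is a stop between vowels /a/ and /a/, so it spirantizes to the fricative [f]. /d/ is a stop between vowels /o/ and /i/, so it spirantizes to the fricative [z]. /k/ is a stop between vowels /i/ and /a/, so it spirantizes to the fricative [x]. /d/ is a stop between vowels /a/ and /o/, so it spirantizes to the fricative [z]. → [wuafaafozixazolu].
/kniibiapieta/: /b/ is a stop between vowels /i/ and /i/, so it spirantizes to the fricative [v]. /p/ is a stop between vowels /a/ and /i/, so it spirantizes to the fricative [f]. /t/ is a stop between vowels /e/ and /a/, so it spirantizes to the fricative [s]. → [kniiviafiesa].
/mivohaotikejiobo/: /t/ is a stop between vowels /o/ and /i/, so it spirantizes to the fricative [s]. /k/ is a stop between vowels /i/ and /e/, so it spirantizes to the fricative [x]. /b/ is a stop between vowels /o/ and /o/, so it spirantizes to the fricative [v]. → [mivohaosixejiovo].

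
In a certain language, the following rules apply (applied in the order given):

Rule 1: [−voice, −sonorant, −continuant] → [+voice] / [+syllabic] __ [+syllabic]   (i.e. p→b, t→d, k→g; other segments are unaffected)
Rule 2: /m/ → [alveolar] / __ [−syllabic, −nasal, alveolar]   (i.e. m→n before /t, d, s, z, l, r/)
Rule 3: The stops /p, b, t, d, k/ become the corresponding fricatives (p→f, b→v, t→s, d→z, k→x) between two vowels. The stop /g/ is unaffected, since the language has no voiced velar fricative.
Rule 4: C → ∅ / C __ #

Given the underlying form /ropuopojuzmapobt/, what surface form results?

rovuovojuzmavob

Rule 1 (intervocalic voicing): /p/ is a voiceless stop between vowels /o/ and /u/, so it voices to [b]. /p/ is a voiceless stop between vowels /o/ and /o/, so it voices to [b]. /p/ is a voiceless stop between vowels /a/ and /o/, so it voices to [b]. /ropuopojuzmapobt/ → robuobojuzmabobt.
Rule 2 (nasal place assimilation): no segment meets the environment; /robuobojuzmabobt/ is unchanged.
Rule 3 (intervocalic spirantization): /b/ is a stop between vowels /o/ and /u/, so it spirantizes to the fricative [v]. /b/ is a stop between vowels /o/ and /o/, so it spirantizes to the fricative [v]. /b/ is a stop between vowels /a/ and /o/, so it spirantizes to the fricative [v]. /robuobojuzmabobt/ → rovuovojuzmavobt.
Rule 4 (final cluster simplification): /t/ is the second consonant of a word-final cluster /bt/, so it deletes. /rovuovojuzmavobt/ → rovuovojuzmavob.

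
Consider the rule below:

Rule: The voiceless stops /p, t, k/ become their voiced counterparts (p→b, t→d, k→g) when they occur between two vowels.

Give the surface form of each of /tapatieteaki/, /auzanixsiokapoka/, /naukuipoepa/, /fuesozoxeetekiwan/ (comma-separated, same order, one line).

/tapatieteaki/: /p/ is a voiceless stop between vowels /a/ and /a/, so it voices to [b]. /t/ is a voiceless stop between vowels /a/ and /i/, so it voices to [d]. /t/ is a voiceless stop between vowels /e/ and /e/, so it voices to [d]. /k/ is a voiceless stop between vowels /a/ and /i/, so it voices to [g]. → [tabadiedeagi].
/auzanixsiokapoka/: /k/ is a voiceless stop between vowels /o/ and /a/, so it voices to [g]. /p/ is a voiceless stop between vowels /a/ and /o/, so it voices to [b]. /k/ is a voiceless stop between vowels /o/ and /a/, so it voices to [g]. → [auzanixsiogaboga].
/naukuipoepa/: /k/ is a voiceless stop between vowels /u/ and /u/, so it voices to [g]. /p/ is a voiceless stop between vowels /i/ and /o/, so it voices to [b]. /p/ is a voiceless stop between vowels /e/ and /a/, so it voices to [b]. → [nauguiboeba].
/fuesozoxeetekiwan/: /t/ is a voiceless stop between vowels /e/ and /e/, so it voices to [d]. /k/ is a voiceless stop between vowels /e/ and /i/, so it voices to [g]. → [fuesozoxeedegiwan].

tabadiedeagi, auzanixsiogaboga, nauguiboeba, fuesozoxeedegiwan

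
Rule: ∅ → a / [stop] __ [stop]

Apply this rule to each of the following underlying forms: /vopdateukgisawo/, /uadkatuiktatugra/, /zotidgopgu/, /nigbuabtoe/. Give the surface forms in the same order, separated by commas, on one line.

vopadateukagisawo, uadakatuikatatugra, zotidagopagu, nigabuabatoe

/vopdateukgisawo/: /p/ and /d/ form a stop–stop cluster, so [a] is inserted between them. /k/ and /g/ form a stop–stop cluster, so [a] is inserted between them. → [vopadateukagisawo].
/uadkatuiktatugra/: /d/ and /k/ form a stop–stop cluster, so [a] is inserted between them. /k/ and /t/ form a stop–stop cluster, so [a] is inserted between them. → [uadakatuikatatugra].
/zotidgopgu/: /d/ and /g/ form a stop–stop cluster, so [a] is inserted between them. /p/ and /g/ form a stop–stop cluster, so [a] is inserted between them. → [zotidagopagu].
/nigbuabtoe/: /g/ and /b/ form a stop–stop cluster, so [a] is inserted between them. /b/ and /t/ form a stop–stop cluster, so [a] is inserted between them. → [nigabuabatoe].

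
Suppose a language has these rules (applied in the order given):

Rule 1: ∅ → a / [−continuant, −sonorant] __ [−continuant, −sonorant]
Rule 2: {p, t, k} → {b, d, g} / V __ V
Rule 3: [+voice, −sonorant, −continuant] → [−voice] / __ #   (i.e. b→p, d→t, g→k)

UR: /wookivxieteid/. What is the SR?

Rule 1 (stop-cluster a-epenthesis): no segment meets the environment; /wookivxieteid/ is unchanged.
Rule 2 (intervocalic voicing): /k/ is a voiceless stop between vowels /o/ and /i/, so it voices to [g]. /t/ is a voiceless stop between vowels /e/ and /e/, so it voices to [d]. /wookivxieteid/ → woogivxiedeid.
Rule 3 (final devoicing): /d/ is a voiced stop in word-final position, so it devoices to [t]. /woogivxiedeid/ → woogivxiedeit.

woogivxiedeit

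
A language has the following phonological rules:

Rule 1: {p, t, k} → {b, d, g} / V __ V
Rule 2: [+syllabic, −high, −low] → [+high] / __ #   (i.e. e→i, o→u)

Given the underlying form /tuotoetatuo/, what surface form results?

Rule 1 (intervocalic voicing): /t/ is a voiceless stop between vowels /o/ and /o/, so it voices to [d]. /t/ is a voiceless stop between vowels /e/ and /a/, so it voices to [d]. /t/ is a voiceless stop between vowels /a/ and /u/, so it voices to [d]. /tuotoetatuo/ → tuodoedaduo.
Rule 2 (final vowel raising): /o/ is a mid vowel in word-final position, so it raises to [u]. /tuodoedaduo/ → tuodoedaduu.

tuodoedaduu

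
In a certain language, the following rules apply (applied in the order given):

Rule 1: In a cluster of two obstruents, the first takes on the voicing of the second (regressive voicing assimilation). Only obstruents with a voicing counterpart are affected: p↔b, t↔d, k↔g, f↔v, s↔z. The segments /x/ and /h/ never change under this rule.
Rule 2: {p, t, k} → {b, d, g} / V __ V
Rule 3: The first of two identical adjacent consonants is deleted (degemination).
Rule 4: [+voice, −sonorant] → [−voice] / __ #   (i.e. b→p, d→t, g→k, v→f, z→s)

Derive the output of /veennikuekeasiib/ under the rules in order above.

veeniguegeasiip

Rule 1 (regressive voicing assimilation): no segment meets the environment; /veennikuekeasiib/ is unchanged.
Rule 2 (intervocalic voicing): /k/ is a voiceless stop between vowels /i/ and /u/, so it voices to [g]. /k/ is a voiceless stop between vowels /e/ and /e/, so it voices to [g]. /veennikuekeasiib/ → veenniguegeasiib.
Rule 3 (degemination): /nn/ is a geminate; the first /n/ deletes. /veenniguegeasiib/ → veeniguegeasiib.
Rule 4 (final devoicing): /b/ is a voiced obstruent in word-final position, so it devoices to [p]. /veeniguegeasiib/ → veeniguegeasiip.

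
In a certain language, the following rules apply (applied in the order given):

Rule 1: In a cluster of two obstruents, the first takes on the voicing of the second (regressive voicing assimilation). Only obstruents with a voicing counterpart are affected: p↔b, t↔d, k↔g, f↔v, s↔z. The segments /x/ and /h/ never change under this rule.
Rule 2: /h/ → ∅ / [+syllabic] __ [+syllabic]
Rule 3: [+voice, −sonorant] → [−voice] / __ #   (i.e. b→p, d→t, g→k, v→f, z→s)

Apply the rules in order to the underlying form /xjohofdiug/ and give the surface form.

Rule 1 (regressive voicing assimilation): /f/ precedes the voiced obstruent /d/, so it voices to [v] by assimilation. /xjohofdiug/ → xjohovdiug.
Rule 2 (intervocalic h-deletion): /h/ occurs between vowels /o/ and /o/, so it deletes. /xjohovdiug/ → xjoovdiug.
Rule 3 (final devoicing): /g/ is a voiced obstruent in word-final position, so it devoices to [k]. /xjoovdiug/ → xjoovdiuk.

xjoovdiuk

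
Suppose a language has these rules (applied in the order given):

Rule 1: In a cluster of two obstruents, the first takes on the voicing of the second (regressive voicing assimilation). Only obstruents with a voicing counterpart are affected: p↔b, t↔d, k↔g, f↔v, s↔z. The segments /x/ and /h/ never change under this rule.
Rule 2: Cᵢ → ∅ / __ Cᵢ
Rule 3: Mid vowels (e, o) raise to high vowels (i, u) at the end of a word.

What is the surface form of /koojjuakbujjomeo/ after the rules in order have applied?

Rule 1 (regressive voicing assimilation): /k/ precedes the voiced obstruent /b/, so it voices to [g] by assimilation. /koojjuakbujjomeo/ → koojjuagbujjomeo.
Rule 2 (degemination): /jj/ is a geminate; the first /j/ deletes. /jj/ is a geminate; the first /j/ deletes. /koojjuagbujjomeo/ → koojuagbujomeo.
Rule 3 (final vowel raising): /o/ is a mid vowel in word-final position, so it raises to [u]. /koojuagbujomeo/ → koojuagbujomeu.

koojuagbujomeu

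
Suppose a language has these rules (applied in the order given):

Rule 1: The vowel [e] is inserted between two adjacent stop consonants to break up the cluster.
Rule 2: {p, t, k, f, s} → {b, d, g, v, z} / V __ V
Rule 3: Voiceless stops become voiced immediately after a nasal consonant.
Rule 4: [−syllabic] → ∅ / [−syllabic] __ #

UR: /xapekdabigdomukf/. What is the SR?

xabegedabigedomuk

Rule 1 (stop-cluster e-epenthesis): /k/ and /d/ form a stop–stop cluster, so [e] is inserted between them. /g/ and /d/ form a stop–stop cluster, so [e] is inserted between them. /xapekdabigdomukf/ → xapekedabigedomukf.
Rule 2 (intervocalic voicing): /p/ is a voiceless obstruent between vowels /a/ and /e/, so it voices to [b]. /k/ is a voiceless obstruent between vowels /e/ and /e/, so it voices to [g]. /xapekedabigedomukf/ → xabegedabigedomukf.
Rule 3 (post-nasal voicing): no segment meets the environment; /xabegedabigedomukf/ is unchanged.
Rule 4 (final cluster simplification): /f/ is the second consonant of a word-final cluster /kf/, so it deletes. /xabegedabigedomukf/ → xabegedabigedomuk.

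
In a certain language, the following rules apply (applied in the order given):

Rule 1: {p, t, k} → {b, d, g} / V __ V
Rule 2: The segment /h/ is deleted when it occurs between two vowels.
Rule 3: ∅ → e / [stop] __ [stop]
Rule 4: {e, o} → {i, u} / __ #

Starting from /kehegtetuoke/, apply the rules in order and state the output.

keegeteduogi

Rule 1 (intervocalic voicing): /t/ is a voiceless stop between vowels /e/ and /u/, so it voices to [d]. /k/ is a voiceless stop between vowels /o/ and /e/, so it voices to [g]. /kehegtetuoke/ → kehegteduoge.
Rule 2 (intervocalic h-deletion): /h/ occurs between vowels /e/ and /e/, so it deletes. /kehegteduoge/ → keegteduoge.
Rule 3 (stop-cluster e-epenthesis): /g/ and /t/ form a stop–stop cluster, so [e] is inserted between them. /keegteduoge/ → keegeteduoge.
Rule 4 (final vowel raising): /e/ is a mid vowel in word-final position, so it raises to [i]. /keegeteduoge/ → keegeteduogi.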